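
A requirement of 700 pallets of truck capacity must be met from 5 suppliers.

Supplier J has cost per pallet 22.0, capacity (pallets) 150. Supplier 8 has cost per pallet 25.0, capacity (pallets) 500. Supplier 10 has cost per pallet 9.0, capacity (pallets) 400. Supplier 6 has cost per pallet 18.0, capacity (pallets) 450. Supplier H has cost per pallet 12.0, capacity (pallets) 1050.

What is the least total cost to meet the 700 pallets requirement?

7200

Cheapest first:
Supplier 10 (9.0): use full 400 → 300 pallets to go.
Supplier H at 12.0: take 300 of its 1050 → requirement met.
Supplier 6, Supplier J, Supplier 8: unused.
Cost = 400×9.0 + 300×12.0 = 7200.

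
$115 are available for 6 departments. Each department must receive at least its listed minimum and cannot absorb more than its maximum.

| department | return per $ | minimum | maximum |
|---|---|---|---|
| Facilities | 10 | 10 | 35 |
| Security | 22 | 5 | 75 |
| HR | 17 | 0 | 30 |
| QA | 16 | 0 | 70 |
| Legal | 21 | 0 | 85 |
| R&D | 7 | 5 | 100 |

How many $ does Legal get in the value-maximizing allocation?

25

Meeting every minimum uses 10+5+0+0+0+5 = 20 $, leaving 95.
Highest return per $ first: Security 22 > Legal 21 > HR 17 > QA 16 > Facilities 10 > R&D 7.
Security takes 70 more to reach its cap of 75 → 25 left.
Only 25 left; Legal takes them to reach 25.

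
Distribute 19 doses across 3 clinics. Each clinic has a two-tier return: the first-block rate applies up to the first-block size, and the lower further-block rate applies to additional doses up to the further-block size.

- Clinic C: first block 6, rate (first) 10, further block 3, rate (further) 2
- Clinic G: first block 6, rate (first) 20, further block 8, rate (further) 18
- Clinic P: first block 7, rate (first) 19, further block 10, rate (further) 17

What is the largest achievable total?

Rank every tier by rate: Clinic G/first 20 > Clinic P/first 19 > Clinic G/second 18 > Clinic P/second 17 > Clinic C/first 10 > Clinic C/second 2.
Clinic G/first (20): +6 — 13 left.
Clinic P/first (19): +7 — 6 left.
Clinic G second at 18: only 6 left, fill 6.
Total = 20×6 + 19×7 + 18×6 = 361.

361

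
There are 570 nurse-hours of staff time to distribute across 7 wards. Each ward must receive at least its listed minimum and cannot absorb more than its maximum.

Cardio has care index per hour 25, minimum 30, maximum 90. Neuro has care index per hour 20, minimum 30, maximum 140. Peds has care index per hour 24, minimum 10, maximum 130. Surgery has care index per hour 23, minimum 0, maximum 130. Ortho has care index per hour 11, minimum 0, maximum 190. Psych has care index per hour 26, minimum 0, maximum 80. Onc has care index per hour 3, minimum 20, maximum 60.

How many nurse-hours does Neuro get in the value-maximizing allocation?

120

Meeting every minimum uses 30+30+10+0+0+0+20 = 90 nurse-hours, leaving 480.
Rank by care index per hour: Psych 26 > Cardio 25 > Peds 24 > Surgery 23 > Neuro 20 > Ortho 11 > Onc 3.
Psych takes 80 more to reach its cap of 80 ; 400 left.
Give Cardio 60 more to hit its cap of 90 ; 340 left.
Peds takes 120 more to reach its cap of 130 ; 220 left.
Surgery: +130 to 130 (cap) ; 90 left.
Neuro has room for 110 more but only 90 remain, so it gets 120.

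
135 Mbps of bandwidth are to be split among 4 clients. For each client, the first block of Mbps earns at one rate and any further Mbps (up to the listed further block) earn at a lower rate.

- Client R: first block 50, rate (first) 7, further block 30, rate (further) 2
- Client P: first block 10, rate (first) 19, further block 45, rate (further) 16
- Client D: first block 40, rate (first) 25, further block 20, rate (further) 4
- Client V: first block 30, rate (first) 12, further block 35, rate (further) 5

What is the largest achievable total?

Treat each block as its own option and order by rate: Client D/first 25 > Client P/first 19 > Client P/second 16 > Client V/first 12 > Client R/first 7 > Client V/second 5 > Client D/second 4 > Client R/second 2.
Client D first at 25: fill all 40 → 95 left.
Client P first at 19: fill all 10 → 85 left.
Client P/second (16): +45 → 40 left.
Client V first at 12: fill all 30 → 10 left.
10 remain; put them into Client R first at 7.
Total = 25×40 + 19×10 + 16×45 + 12×30 + 7×10 = 2340.

2340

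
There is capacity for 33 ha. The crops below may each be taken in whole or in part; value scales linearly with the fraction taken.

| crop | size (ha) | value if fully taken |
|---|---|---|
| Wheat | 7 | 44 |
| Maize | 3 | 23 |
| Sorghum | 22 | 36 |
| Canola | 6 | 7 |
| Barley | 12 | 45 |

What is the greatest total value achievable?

130

Sort by value density: Maize 23/3≈7.67, Wheat 44/7≈6.29, Barley 45/12≈3.75, Sorghum 36/22≈1.64, Canola 7/6≈1.17.
Take all of Maize (3 ha, value 23) → 30 ha left.
All 7 ha of Wheat fit (value 44) → 23 remain.
Barley: take in full, 12 ha for value 45 → 11 left.
Only 11 ha remain; take 11/22 of Sorghum for value 36×11/22 = 18.
Total value = 130.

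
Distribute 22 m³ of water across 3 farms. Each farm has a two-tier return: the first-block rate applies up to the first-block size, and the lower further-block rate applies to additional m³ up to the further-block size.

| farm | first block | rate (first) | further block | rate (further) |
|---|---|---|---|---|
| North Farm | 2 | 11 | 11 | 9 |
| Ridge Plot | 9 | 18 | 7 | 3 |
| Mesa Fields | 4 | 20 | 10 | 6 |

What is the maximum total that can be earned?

327

Rank every tier by rate: Mesa Fields/first 20 > Ridge Plot/first 18 > North Farm/first 11 > North Farm/second 9 > Mesa Fields/second 6 > Ridge Plot/second 3.
Fill Mesa Fields first block (4 at 20) ; 18 left.
Ridge Plot/first (18): +9 ; 9 left.
North Farm/first (11): +2 ; 7 left.
North Farm second at 9: only 7 left, fill 7.
Total = 20×4 + 18×9 + 11×2 + 9×7 = 327.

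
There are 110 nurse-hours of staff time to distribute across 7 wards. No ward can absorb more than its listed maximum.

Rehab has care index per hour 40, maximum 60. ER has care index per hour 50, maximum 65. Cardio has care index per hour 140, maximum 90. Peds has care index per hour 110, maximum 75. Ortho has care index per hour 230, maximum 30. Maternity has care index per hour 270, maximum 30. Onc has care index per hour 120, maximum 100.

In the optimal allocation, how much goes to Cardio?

50

Rank by care index per hour: Maternity 270 > Ortho 230 > Cardio 140 > Onc 120 > Peds 110 > ER 50 > Rehab 40.
Maternity: +30 to 30 (cap) → 80 left.
Give Ortho 30 to hit its cap of 30 → 50 left.
Only 50 left; Cardio takes them to reach 50.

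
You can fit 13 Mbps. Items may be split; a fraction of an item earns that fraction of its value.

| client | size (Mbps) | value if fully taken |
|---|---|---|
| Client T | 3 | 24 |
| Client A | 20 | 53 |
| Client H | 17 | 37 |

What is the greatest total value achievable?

50.5

Sort by value density: Client T 24/3≈8, Client A 53/20≈2.65, Client H 37/17≈2.18.
Client T: take in full, 3 Mbps for value 24 ; 10 left.
10 Mbps left: a 10/20 share of Client A gives 53×10/20 = 26.5.
Total value = 50.5.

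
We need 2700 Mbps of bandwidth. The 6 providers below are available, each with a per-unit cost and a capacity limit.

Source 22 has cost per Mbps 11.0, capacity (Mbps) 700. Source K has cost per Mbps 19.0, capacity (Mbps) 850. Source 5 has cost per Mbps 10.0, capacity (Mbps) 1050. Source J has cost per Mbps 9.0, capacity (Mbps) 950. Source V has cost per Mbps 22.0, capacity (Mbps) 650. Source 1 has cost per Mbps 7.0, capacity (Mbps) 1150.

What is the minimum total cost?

Cheapest first:
Source 1 at 7.0: take all 1150 Mbps ; 1550 still needed.
Take 950 from Source J at 9.0 ; need 600 more.
Take 600 from Source 5 at 10.0 to finish.
Source 22, Source K, Source V: unused.
Cost = 1150×7.0 + 950×9.0 + 600×10.0 = 22600.

22600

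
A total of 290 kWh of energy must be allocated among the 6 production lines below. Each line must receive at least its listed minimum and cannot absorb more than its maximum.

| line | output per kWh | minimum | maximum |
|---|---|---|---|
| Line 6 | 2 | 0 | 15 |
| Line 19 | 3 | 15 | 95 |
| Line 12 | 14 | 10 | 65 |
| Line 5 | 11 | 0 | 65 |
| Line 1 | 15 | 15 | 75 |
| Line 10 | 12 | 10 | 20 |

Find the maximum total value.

3185

Meeting every minimum uses 0+15+10+0+15+10 = 50 kWh, leaving 240.
Order the production lines by output per kWh: Line 1 15 > Line 12 14 > Line 10 12 > Line 5 11 > Line 19 3 > Line 6 2.
Give Line 1 60 more to hit its cap of 75 ; 180 left.
Give Line 12 55 more to hit its cap of 65 ; 125 left.
Line 10: +10 to 20 (cap) ; 115 left.
Line 5 takes 65 more to reach its cap of 65 ; 50 left.
Line 19 has room for 80 more but only 50 remain, so it gets 65.
Total = 3×65 + 14×65 + 11×65 + 15×75 + 12×20 = 3185.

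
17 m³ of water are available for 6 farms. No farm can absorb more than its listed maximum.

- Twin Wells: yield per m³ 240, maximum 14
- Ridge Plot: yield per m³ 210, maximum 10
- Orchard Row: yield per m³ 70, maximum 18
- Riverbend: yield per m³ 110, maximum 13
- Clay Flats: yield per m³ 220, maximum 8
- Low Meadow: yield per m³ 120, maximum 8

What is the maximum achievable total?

Rank by yield per m³: Twin Wells 240 > Clay Flats 220 > Ridge Plot 210 > Low Meadow 120 > Riverbend 110 > Orchard Row 70.
Give Twin Wells 14 to hit its cap of 14 → 3 left.
Only 3 left; Clay Flats takes them to reach 3.
Total = 240×14 + 220×3 = 4020.

4020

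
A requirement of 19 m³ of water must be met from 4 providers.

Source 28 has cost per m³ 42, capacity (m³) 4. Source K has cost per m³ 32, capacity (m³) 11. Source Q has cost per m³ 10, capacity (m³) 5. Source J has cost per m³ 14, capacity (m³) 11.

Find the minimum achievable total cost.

300

Fill from the cheapest provider first.
Take 5 from Source Q at 10 → need 14 more.
Source J at 14: take all 11 m³ → 3 still needed.
Source K (32): take the remaining 3 → done.
Source 28: unused.
Cost = 5×10 + 11×14 + 3×32 = 300.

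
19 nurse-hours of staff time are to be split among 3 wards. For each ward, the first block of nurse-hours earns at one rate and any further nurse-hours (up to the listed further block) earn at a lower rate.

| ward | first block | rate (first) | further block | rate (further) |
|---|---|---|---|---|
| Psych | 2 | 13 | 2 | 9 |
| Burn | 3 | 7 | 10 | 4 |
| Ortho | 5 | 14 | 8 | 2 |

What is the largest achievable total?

163

Rank every tier by rate: Ortho/first 14 > Psych/first 13 > Psych/second 9 > Burn/first 7 > Burn/second 4 > Ortho/second 2.
Fill Ortho first block (5 at 14) — 14 left.
Psych/first (13): +2 — 12 left.
Fill Psych second block (2 at 9) — 10 left.
Fill Burn first block (3 at 7) — 7 left.
7 remain; put them into Burn second at 4.
Total = 14×5 + 13×2 + 9×2 + 7×3 + 4×7 = 163.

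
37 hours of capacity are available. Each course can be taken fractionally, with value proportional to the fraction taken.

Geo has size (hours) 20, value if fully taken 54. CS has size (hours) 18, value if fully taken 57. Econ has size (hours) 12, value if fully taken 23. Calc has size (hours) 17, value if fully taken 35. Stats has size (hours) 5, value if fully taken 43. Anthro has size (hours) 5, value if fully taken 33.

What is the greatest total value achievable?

Best value per unit of size first: Stats 43/5≈8.6, Anthro 33/5≈6.6, CS 57/18≈3.17, Geo 54/20≈2.7, Calc 35/17≈2.06, Econ 23/12≈1.92.
All 5 hours of Stats fit (value 43) ; 32 remain.
Take all of Anthro (5 hours, value 33) ; 27 hours left.
CS: take in full, 18 hours for value 57 ; 9 left.
Fill the last 9 hours with part of Geo: 9/20 of it earns 24.3.
Total value = 157.3.

157.3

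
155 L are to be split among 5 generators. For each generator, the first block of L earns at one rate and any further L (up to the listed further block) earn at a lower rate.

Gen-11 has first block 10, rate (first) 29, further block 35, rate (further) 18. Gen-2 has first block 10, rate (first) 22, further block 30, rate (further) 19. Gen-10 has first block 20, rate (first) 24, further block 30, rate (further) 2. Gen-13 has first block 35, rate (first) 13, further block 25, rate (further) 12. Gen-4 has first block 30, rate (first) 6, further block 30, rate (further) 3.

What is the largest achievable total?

Rank every tier by rate: Gen-11/tier1 29 > Gen-10/tier1 24 > Gen-2/tier1 22 > Gen-2/tier2 19 > Gen-11/tier2 18 > Gen-13/tier1 13 > Gen-13/tier2 12 > Gen-4/tier1 6 > Gen-4/tier2 3 > Gen-10/tier2 2.
Gen-11 tier1 at 29: fill all 10 — 145 left.
Gen-10/tier1 (24): +20 — 125 left.
Gen-2/tier1 (22): +10 — 115 left.
Gen-2 tier2 at 19: fill all 30 — 85 left.
Fill Gen-11 tier2 block (35 at 18) — 50 left.
Gen-13 tier1 at 13: fill all 35 — 15 left.
Gen-13 tier2 at 12: only 15 left, fill 15.
Total = 29×10 + 24×20 + 22×10 + 19×30 + 18×35 + 13×35 + 12×15 = 2825.

2825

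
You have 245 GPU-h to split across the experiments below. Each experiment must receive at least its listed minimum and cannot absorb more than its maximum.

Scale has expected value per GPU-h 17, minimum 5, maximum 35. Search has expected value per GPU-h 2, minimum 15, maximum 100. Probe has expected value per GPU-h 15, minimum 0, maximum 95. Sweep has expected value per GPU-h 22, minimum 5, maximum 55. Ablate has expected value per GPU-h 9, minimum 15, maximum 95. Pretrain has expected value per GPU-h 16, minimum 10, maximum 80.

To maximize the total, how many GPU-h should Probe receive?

Meeting every minimum uses 5+15+0+5+15+10 = 50 GPU-h, leaving 195.
Rank by expected value per GPU-h: Sweep 22 > Scale 17 > Pretrain 16 > Probe 15 > Ablate 9 > Search 2.
Sweep: +50 to 55 (cap) ; 145 left.
Scale takes 30 more to reach its cap of 35 ; 115 left.
Pretrain takes 70 more to reach its cap of 80 ; 45 left.
Probe: +45 (room for 95) → 45. Pool exhausted.

45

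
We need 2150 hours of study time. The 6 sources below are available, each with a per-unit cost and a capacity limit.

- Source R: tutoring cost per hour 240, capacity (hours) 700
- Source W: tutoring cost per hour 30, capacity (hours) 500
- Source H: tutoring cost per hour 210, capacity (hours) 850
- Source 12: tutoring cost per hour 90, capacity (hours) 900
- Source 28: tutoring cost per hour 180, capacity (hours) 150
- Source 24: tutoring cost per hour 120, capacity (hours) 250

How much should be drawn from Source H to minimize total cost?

Cheapest first:
Source W at 30: take all 500 hours — 1650 still needed.
Take 900 from Source 12 at 90 — need 750 more.
Source 24 at 120: take all 250 hours — 500 still needed.
Take 150 from Source 28 at 180 — need 350 more.
Source H (210): take the remaining 350 — done.
Source R: unused.

350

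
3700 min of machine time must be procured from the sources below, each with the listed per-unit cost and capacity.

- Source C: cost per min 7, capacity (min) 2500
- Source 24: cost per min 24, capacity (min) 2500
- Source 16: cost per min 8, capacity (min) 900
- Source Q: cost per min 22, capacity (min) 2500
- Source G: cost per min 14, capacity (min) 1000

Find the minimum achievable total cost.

28900

Cheapest first:
Source C (7): use full 2500 — 1200 min to go.
Take 900 from Source 16 at 8 — need 300 more.
Take 300 from Source G at 14 to finish.
Source Q, Source 24: unused.
Cost = 2500×7 + 900×8 + 300×14 = 28900.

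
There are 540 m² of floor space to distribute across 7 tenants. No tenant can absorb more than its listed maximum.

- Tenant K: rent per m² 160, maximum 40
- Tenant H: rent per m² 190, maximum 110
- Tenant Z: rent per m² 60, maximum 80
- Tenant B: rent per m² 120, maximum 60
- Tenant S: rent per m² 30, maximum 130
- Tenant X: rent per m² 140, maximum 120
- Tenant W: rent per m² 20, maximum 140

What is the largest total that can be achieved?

60000

Rank by rent per m²: Tenant H 190 > Tenant K 160 > Tenant X 140 > Tenant B 120 > Tenant Z 60 > Tenant S 30 > Tenant W 20.
Tenant H takes 110 to reach its cap of 110 → 430 left.
Give Tenant K 40 to hit its cap of 40 → 390 left.
Tenant X takes 120 to reach its cap of 120 → 270 left.
Give Tenant B 60 to hit its cap of 60 → 210 left.
Tenant Z takes 80 to reach its cap of 80 → 130 left.
Give Tenant S 130 to hit its cap of 130 → 0 left.
Total = 160×40 + 190×110 + 60×80 + 120×60 + 30×130 + 140×120 = 60000.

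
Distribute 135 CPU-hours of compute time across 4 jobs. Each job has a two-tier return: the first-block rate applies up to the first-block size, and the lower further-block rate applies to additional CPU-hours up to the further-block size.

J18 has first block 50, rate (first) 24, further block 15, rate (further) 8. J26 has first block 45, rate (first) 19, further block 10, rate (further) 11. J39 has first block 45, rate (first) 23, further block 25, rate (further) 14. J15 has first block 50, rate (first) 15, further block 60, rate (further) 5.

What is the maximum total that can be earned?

Treat each block as its own option and order by rate: J18/T1 24 > J39/T1 23 > J26/T1 19 > J15/T1 15 > J39/T2 14 > J26/T2 11 > J18/T2 8 > J15/T2 5.
J18 T1 at 24: fill all 50 ; 85 left.
Fill J39 T1 block (45 at 23) ; 40 left.
40 remain; put them into J26 T1 at 19.
Total = 24×50 + 23×45 + 19×40 = 2995.

2995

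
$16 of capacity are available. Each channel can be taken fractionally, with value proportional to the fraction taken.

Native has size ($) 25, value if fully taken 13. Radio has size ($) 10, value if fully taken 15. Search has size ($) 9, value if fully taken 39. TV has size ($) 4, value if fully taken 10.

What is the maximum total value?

Best value per unit of size first: Search 39/9≈4.33, TV 10/4≈2.5, Radio 15/10≈1.5, Native 13/25≈0.52.
All 9 $ of Search fit (value 39) — 7 remain.
TV: take in full, 4 $ for value 10 — 3 left.
Fill the last 3 $ with part of Radio: 3/10 of it earns 4.5.
Total value = 53.5.

53.5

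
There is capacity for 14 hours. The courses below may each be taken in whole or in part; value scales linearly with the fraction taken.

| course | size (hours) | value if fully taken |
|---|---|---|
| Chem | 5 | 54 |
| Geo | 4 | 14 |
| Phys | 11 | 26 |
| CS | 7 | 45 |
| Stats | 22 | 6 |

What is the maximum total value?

106

Sort by value density: Chem 54/5≈10.8, CS 45/7≈6.43, Geo 14/4≈3.5, Phys 26/11≈2.36, Stats 6/22≈0.273.
Chem: take in full, 5 hours for value 54 ; 9 left.
All 7 hours of CS fit (value 45) ; 2 remain.
Fill the last 2 hours with part of Geo: 2/4 of it earns 7.
Total value = 106.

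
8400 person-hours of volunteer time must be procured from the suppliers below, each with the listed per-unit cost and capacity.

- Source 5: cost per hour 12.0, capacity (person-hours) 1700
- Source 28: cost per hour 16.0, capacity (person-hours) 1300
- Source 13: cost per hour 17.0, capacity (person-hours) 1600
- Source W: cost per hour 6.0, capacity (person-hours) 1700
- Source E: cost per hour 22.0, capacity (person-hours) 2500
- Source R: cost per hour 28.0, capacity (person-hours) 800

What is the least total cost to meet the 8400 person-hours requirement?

Cheapest first:
Take 1700 from Source W at 6.0 → need 6700 more.
Take 1700 from Source 5 at 12.0 → need 5000 more.
Source 28 (16.0): use full 1300 → 3700 person-hours to go.
Take 1600 from Source 13 at 17.0 → need 2100 more.
Source E (22.0): take the remaining 2100 → done.
Source R: unused.
Cost = 1700×6.0 + 1700×12.0 + 1300×16.0 + 1600×17.0 + 2100×22.0 = 124800.

124800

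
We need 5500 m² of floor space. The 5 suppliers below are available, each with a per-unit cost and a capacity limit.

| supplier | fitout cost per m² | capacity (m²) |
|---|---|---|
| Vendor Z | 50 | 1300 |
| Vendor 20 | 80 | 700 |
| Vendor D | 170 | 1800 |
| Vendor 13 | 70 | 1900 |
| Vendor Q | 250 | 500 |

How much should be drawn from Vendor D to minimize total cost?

1600

Use suppliers in increasing cost order.
Vendor Z (50): use full 1300 → 4200 m² to go.
Vendor 13 at 70: take all 1900 m² → 2300 still needed.
Vendor 20 at 80: take all 700 m² → 1600 still needed.
Take 1600 from Vendor D at 170 to finish.
Vendor Q: unused.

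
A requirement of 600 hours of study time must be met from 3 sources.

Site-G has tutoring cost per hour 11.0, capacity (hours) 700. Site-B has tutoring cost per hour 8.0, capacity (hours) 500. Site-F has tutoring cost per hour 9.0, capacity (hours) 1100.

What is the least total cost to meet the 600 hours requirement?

Cheapest first:
Take 500 from Site-B at 8.0 ; need 100 more.
Site-F at 9.0: take 100 of its 1100 ; requirement met.
Site-G: unused.
Cost = 500×8.0 + 100×9.0 = 4900.

4900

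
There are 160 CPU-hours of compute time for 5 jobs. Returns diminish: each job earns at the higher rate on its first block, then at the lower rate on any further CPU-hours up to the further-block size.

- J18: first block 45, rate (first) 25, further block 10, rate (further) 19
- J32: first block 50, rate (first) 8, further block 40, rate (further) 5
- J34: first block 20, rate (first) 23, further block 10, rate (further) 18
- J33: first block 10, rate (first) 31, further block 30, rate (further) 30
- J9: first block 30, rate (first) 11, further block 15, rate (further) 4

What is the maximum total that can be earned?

3535

Rank every tier by rate: J33/T1 31 > J33/T2 30 > J18/T1 25 > J34/T1 23 > J18/T2 19 > J34/T2 18 > J9/T1 11 > J32/T1 8 > J32/T2 5 > J9/T2 4.
Fill J33 T1 block (10 at 31) — 150 left.
J33/T2 (30): +30 — 120 left.
J18/T1 (25): +45 — 75 left.
Fill J34 T1 block (20 at 23) — 55 left.
J18/T2 (19): +10 — 45 left.
J34/T2 (18): +10 — 35 left.
Fill J9 T1 block (30 at 11) — 5 left.
J32/T1: +5 of 50 at 8; pool empty.
Total = 31×10 + 30×30 + 25×45 + 23×20 + 19×10 + 18×10 + 11×30 + 8×5 = 3535.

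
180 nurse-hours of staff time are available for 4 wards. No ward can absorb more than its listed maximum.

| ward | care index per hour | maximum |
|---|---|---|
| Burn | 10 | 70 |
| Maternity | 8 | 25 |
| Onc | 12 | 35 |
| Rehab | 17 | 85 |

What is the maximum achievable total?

2465

Order the wards by care index per hour: Rehab 17 > Onc 12 > Burn 10 > Maternity 8.
Rehab takes 85 to reach its cap of 85 ; 95 left.
Onc: +35 to 35 (cap) ; 60 left.
Burn: +60 (room for 70) → 60. Pool exhausted.
Total = 10×60 + 12×35 + 17×85 = 2465.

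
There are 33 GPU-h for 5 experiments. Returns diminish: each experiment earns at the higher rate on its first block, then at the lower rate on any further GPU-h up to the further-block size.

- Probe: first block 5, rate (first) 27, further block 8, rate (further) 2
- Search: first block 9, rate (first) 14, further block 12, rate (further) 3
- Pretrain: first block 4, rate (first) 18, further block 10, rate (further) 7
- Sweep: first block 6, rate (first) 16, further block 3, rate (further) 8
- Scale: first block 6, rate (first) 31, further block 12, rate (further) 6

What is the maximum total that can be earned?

639

Rank every tier by rate: Scale/first 31 > Probe/first 27 > Pretrain/first 18 > Sweep/first 16 > Search/first 14 > Sweep/second 8 > Pretrain/second 7 > Scale/second 6 > Search/second 3 > Probe/second 2.
Fill Scale first block (6 at 31) → 27 left.
Probe/first (27): +5 → 22 left.
Pretrain/first (18): +4 → 18 left.
Fill Sweep first block (6 at 16) → 12 left.
Fill Search first block (9 at 14) → 3 left.
Sweep second at 8: fill all 3 → 0 left.
Total = 31×6 + 27×5 + 18×4 + 16×6 + 14×9 + 8×3 = 639.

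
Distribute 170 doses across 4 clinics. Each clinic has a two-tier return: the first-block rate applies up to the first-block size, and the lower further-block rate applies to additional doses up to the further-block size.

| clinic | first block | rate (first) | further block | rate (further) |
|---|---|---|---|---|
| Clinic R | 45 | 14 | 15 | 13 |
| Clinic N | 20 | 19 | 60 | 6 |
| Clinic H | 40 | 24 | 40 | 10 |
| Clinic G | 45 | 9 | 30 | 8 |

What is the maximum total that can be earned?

Rank every tier by rate: Clinic H/first 24 > Clinic N/first 19 > Clinic R/first 14 > Clinic R/second 13 > Clinic H/second 10 > Clinic G/first 9 > Clinic G/second 8 > Clinic N/second 6.
Clinic H first at 24: fill all 40 — 130 left.
Clinic N/first (19): +20 — 110 left.
Fill Clinic R first block (45 at 14) — 65 left.
Clinic R second at 13: fill all 15 — 50 left.
Clinic H second at 10: fill all 40 — 10 left.
10 remain; put them into Clinic G first at 9.
Total = 24×40 + 19×20 + 14×45 + 13×15 + 10×40 + 9×10 = 2655.

2655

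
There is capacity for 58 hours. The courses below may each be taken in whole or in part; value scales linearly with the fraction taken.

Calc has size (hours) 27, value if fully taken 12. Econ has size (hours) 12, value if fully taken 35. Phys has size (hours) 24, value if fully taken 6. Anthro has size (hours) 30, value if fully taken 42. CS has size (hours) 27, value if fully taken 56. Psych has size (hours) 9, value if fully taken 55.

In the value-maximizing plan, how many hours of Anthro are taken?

10

Rank by value-to-size ratio: Psych 55/9≈6.11, Econ 35/12≈2.92, CS 56/27≈2.07, Anthro 42/30≈1.4, Calc 12/27≈0.444, Phys 6/24≈0.25.
Psych: take in full, 9 hours for value 55 — 49 left.
All 12 hours of Econ fit (value 35) — 37 remain.
Take all of CS (27 hours, value 56) — 10 hours left.
Only 10 hours remain; take 10/30 of Anthro for value 42×10/30 = 14.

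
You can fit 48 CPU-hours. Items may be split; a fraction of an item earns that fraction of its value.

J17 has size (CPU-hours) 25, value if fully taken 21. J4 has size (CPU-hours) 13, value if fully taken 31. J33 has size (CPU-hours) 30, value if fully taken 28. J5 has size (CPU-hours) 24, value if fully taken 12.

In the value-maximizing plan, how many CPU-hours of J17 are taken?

5

Sort by value density: J4 31/13≈2.38, J33 28/30≈0.933, J17 21/25≈0.84, J5 12/24≈0.5.
All 13 CPU-hours of J4 fit (value 31) — 35 remain.
Take all of J33 (30 CPU-hours, value 28) — 5 CPU-hours left.
Fill the last 5 CPU-hours with part of J17: 5/25 of it earns 4.2.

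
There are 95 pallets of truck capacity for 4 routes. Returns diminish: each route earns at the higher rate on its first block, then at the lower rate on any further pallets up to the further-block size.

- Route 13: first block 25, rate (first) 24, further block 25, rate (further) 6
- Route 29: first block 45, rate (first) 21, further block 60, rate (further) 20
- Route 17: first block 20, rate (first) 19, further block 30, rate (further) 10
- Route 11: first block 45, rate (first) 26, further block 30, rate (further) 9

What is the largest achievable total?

Treat each block as its own option and order by rate: Route 11/first 26 > Route 13/first 24 > Route 29/first 21 > Route 29/second 20 > Route 17/first 19 > Route 17/second 10 > Route 11/second 9 > Route 13/second 6.
Route 11/first (26): +45 → 50 left.
Route 13/first (24): +25 → 25 left.
Route 29/first: +25 of 45 at 21; pool empty.
Total = 26×45 + 24×25 + 21×25 = 2295.

2295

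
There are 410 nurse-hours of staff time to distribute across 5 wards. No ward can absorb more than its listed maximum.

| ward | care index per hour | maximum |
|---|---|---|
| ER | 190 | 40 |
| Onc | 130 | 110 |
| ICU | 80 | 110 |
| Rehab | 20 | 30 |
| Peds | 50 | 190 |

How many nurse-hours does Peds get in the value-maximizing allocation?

150

Highest care index per hour first: ER 190 > Onc 130 > ICU 80 > Peds 50 > Rehab 20.
ER: +40 to 40 (cap) ; 370 left.
Give Onc 110 to hit its cap of 110 ; 260 left.
ICU: +110 to 110 (cap) ; 150 left.
Peds: +150 (room for 190) → 150. Pool exhausted.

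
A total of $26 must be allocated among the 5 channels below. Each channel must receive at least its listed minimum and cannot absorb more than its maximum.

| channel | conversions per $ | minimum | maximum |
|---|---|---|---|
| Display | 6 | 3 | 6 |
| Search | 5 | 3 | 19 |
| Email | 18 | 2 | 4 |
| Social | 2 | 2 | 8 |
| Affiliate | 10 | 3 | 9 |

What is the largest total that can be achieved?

227

Meeting every minimum uses 3+3+2+2+3 = 13 $, leaving 13.
Order the channels by conversions per $: Email 18 > Affiliate 10 > Display 6 > Search 5 > Social 2.
Email takes 2 more to reach its cap of 4 — 11 left.
Affiliate takes 6 more to reach its cap of 9 — 5 left.
Give Display 3 more to hit its cap of 6 — 2 left.
Search: +2 (room for 16) → 5. Pool exhausted.
Total = 6×6 + 5×5 + 18×4 + 2×2 + 10×9 = 227.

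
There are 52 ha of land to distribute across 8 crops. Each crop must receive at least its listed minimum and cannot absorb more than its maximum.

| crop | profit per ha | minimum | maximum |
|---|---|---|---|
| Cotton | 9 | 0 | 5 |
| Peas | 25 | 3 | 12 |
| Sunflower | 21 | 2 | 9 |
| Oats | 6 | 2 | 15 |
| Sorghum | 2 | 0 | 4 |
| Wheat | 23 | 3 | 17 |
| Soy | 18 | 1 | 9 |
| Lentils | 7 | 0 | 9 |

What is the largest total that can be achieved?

1081

Meeting every minimum uses 0+3+2+2+0+3+1+0 = 11 ha, leaving 41.
Rank by profit per ha: Peas 25 > Wheat 23 > Sunflower 21 > Soy 18 > Cotton 9 > Lentils 7 > Oats 6 > Sorghum 2.
Give Peas 9 more to hit its cap of 12 → 32 left.
Give Wheat 14 more to hit its cap of 17 → 18 left.
Give Sunflower 7 more to hit its cap of 9 → 11 left.
Soy: +8 to 9 (cap) → 3 left.
Cotton: +3 (room for 5) → 3. Pool exhausted.
Total = 9×3 + 25×12 + 21×9 + 6×2 + 23×17 + 18×9 = 1081.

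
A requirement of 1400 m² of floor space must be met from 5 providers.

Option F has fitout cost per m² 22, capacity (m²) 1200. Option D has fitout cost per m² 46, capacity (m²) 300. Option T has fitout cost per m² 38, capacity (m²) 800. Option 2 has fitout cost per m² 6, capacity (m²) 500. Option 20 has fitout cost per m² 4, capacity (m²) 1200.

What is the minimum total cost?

Use providers in increasing cost order.
Option 20 at 4: take all 1200 m² → 200 still needed.
Option 2 at 6: take 200 of its 500 → requirement met.
Option F, Option T, Option D: unused.
Cost = 1200×4 + 200×6 = 6000.

6000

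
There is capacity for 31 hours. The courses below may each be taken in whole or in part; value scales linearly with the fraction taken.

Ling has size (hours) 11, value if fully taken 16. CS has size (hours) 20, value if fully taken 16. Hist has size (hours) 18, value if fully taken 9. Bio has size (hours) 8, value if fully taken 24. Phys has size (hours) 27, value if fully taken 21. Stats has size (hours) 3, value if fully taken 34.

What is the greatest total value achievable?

81.2

Best value per unit of size first: Stats 34/3≈11.3, Bio 24/8≈3, Ling 16/11≈1.45, CS 16/20≈0.8, Phys 21/27≈0.778, Hist 9/18≈0.5.
Take all of Stats (3 hours, value 34) ; 28 hours left.
Bio: take in full, 8 hours for value 24 ; 20 left.
All 11 hours of Ling fit (value 16) ; 9 remain.
9 hours left: a 9/20 share of CS gives 16×9/20 = 7.2.
Total value = 81.2.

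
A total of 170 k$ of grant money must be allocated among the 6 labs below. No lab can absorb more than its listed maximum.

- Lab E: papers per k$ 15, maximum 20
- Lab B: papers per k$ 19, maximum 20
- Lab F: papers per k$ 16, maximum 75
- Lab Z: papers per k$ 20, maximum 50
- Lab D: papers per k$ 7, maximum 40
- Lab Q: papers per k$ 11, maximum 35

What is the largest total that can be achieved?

2935

Highest papers per k$ first: Lab Z 20 > Lab B 19 > Lab F 16 > Lab E 15 > Lab Q 11 > Lab D 7.
Lab Z: +50 to 50 (cap) — 120 left.
Lab B: +20 to 20 (cap) — 100 left.
Lab F takes 75 to reach its cap of 75 — 25 left.
Give Lab E 20 to hit its cap of 20 — 5 left.
Only 5 left; Lab Q takes them to reach 5.
Total = 15×20 + 19×20 + 16×75 + 20×50 + 11×5 = 2935.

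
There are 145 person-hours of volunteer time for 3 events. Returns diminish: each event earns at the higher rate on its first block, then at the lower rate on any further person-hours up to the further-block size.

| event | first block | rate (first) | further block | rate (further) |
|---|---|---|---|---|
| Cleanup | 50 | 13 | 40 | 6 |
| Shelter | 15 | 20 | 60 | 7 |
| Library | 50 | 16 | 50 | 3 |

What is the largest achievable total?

1960

Treat each block as its own option and order by rate: Shelter/first 20 > Library/first 16 > Cleanup/first 13 > Shelter/second 7 > Cleanup/second 6 > Library/second 3.
Fill Shelter first block (15 at 20) — 130 left.
Fill Library first block (50 at 16) — 80 left.
Cleanup first at 13: fill all 50 — 30 left.
Shelter/second: +30 of 60 at 7; pool empty.
Total = 20×15 + 16×50 + 13×50 + 7×30 = 1960.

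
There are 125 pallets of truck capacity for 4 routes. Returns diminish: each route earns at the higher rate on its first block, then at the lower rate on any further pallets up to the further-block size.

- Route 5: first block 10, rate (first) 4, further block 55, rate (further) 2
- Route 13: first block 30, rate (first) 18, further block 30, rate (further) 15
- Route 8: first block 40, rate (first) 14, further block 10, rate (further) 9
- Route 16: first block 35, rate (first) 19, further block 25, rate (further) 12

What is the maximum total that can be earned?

Rank every tier by rate: Route 16/T1 19 > Route 13/T1 18 > Route 13/T2 15 > Route 8/T1 14 > Route 16/T2 12 > Route 8/T2 9 > Route 5/T1 4 > Route 5/T2 2.
Fill Route 16 T1 block (35 at 19) → 90 left.
Route 13 T1 at 18: fill all 30 → 60 left.
Route 13/T2 (15): +30 → 30 left.
Route 8/T1: +30 of 40 at 14; pool empty.
Total = 19×35 + 18×30 + 15×30 + 14×30 = 2075.

2075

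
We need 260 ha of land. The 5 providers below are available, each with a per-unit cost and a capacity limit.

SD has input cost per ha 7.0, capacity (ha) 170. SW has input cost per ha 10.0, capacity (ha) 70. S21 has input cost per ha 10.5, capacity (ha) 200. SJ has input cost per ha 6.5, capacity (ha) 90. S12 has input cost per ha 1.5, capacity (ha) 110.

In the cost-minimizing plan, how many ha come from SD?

Use providers in increasing cost order.
S12 at 1.5: take all 110 ha → 150 still needed.
SJ at 6.5: take all 90 ha → 60 still needed.
SD (7.0): take the remaining 60 → done.
SW, S21: unused.

60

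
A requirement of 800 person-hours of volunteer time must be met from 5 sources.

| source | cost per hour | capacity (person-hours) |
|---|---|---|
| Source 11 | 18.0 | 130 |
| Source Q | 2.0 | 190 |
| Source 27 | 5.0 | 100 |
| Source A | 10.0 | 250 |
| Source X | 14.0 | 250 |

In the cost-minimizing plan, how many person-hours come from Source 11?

Use sources in increasing cost order.
Take 190 from Source Q at 2.0 — need 610 more.
Source 27 (5.0): use full 100 — 510 person-hours to go.
Source A (10.0): use full 250 — 260 person-hours to go.
Source X (14.0): use full 250 — 10 person-hours to go.
Source 11 (18.0): take the remaining 10 — done.

10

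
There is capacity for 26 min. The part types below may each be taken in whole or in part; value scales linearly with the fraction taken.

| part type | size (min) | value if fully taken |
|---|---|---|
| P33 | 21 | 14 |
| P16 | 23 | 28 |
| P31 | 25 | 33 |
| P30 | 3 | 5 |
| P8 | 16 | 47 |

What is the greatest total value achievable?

Sort by value density: P8 47/16≈2.94, P30 5/3≈1.67, P31 33/25≈1.32, P16 28/23≈1.22, P33 14/21≈0.667.
Take all of P8 (16 min, value 47) — 10 min left.
Take all of P30 (3 min, value 5) — 7 min left.
7 min left: a 7/25 share of P31 gives 33×7/25 = 9.24.
Total value = 61.24.

61.24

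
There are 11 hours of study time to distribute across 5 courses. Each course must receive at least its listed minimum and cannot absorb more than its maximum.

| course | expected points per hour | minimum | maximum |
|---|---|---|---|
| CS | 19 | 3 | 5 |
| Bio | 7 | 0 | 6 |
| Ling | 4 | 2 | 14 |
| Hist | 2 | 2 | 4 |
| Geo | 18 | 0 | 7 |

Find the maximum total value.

Meeting every minimum uses 3+0+2+2+0 = 7 hours, leaving 4.
Rank by expected points per hour: CS 19 > Geo 18 > Bio 7 > Ling 4 > Hist 2.
CS takes 2 more to reach its cap of 5 → 2 left.
Geo has room for 7 more but only 2 remain, so it gets 2.
Total = 19×5 + 4×2 + 2×2 + 18×2 = 143.

143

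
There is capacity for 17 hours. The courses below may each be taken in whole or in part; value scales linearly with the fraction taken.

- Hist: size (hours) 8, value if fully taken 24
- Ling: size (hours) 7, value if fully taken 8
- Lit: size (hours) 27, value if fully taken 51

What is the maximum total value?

41

Sort by value density: Hist 24/8≈3, Lit 51/27≈1.89, Ling 8/7≈1.14.
All 8 hours of Hist fit (value 24) → 9 remain.
Fill the last 9 hours with part of Lit: 9/27 of it earns 17.
Total value = 41.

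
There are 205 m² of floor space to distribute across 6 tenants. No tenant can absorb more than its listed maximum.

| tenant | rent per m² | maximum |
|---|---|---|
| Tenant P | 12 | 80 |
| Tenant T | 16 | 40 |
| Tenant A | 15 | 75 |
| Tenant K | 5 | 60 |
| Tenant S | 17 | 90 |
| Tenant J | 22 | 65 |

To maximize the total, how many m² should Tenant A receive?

10

Highest rent per m² first: Tenant J 22 > Tenant S 17 > Tenant T 16 > Tenant A 15 > Tenant P 12 > Tenant K 5.
Tenant J: +65 to 65 (cap) — 140 left.
Tenant S: +90 to 90 (cap) — 50 left.
Give Tenant T 40 to hit its cap of 40 — 10 left.
Tenant A: +10 (room for 75) → 10. Pool exhausted.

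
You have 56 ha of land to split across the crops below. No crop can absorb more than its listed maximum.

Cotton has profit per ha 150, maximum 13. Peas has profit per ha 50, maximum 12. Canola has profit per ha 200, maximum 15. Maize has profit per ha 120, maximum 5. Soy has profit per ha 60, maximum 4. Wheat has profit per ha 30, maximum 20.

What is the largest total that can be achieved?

Order the crops by profit per ha: Canola 200 > Cotton 150 > Maize 120 > Soy 60 > Peas 50 > Wheat 30.
Give Canola 15 to hit its cap of 15 ; 41 left.
Cotton takes 13 to reach its cap of 13 ; 28 left.
Give Maize 5 to hit its cap of 5 ; 23 left.
Soy: +4 to 4 (cap) ; 19 left.
Peas takes 12 to reach its cap of 12 ; 7 left.
Wheat has room for 20 but only 7 remain, so it gets 7.
Total = 150×13 + 50×12 + 200×15 + 120×5 + 60×4 + 30×7 = 6600.

6600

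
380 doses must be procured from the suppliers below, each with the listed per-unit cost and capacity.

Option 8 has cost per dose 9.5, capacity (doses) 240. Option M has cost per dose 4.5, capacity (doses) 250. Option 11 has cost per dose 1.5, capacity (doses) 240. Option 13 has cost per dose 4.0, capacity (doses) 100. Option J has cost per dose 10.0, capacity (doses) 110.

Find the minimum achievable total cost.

Fill from the cheapest supplier first.
Take 240 from Option 11 at 1.5 ; need 140 more.
Take 100 from Option 13 at 4.0 ; need 40 more.
Take 40 from Option M at 4.5 to finish.
Option 8, Option J: unused.
Cost = 240×1.5 + 100×4.0 + 40×4.5 = 940.

940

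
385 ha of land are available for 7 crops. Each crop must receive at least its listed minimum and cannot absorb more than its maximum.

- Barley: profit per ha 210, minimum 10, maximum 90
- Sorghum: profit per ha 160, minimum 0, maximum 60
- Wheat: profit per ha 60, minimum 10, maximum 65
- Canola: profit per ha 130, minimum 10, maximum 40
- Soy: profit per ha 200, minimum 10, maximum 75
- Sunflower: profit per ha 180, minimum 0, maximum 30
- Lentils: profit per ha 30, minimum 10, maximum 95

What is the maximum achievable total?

58750

Meeting every minimum uses 10+0+10+10+10+0+10 = 50 ha, leaving 335.
Order the crops by profit per ha: Barley 210 > Soy 200 > Sunflower 180 > Sorghum 160 > Canola 130 > Wheat 60 > Lentils 30.
Barley takes 80 more to reach its cap of 90 ; 255 left.
Give Soy 65 more to hit its cap of 75 ; 190 left.
Sunflower: +30 to 30 (cap) ; 160 left.
Give Sorghum 60 more to hit its cap of 60 ; 100 left.
Give Canola 30 more to hit its cap of 40 ; 70 left.
Wheat takes 55 more to reach its cap of 65 ; 15 left.
Lentils: +15 (room for 85) → 25. Pool exhausted.
Total = 210×90 + 160×60 + 60×65 + 130×40 + 200×75 + 180×30 + 30×25 = 58750.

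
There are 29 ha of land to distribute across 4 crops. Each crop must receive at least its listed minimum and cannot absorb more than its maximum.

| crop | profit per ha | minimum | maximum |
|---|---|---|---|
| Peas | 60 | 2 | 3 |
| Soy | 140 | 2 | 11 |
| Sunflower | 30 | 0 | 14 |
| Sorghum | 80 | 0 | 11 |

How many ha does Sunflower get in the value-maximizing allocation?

4

Meeting every minimum uses 2+2+0+0 = 4 ha, leaving 25.
Highest profit per ha first: Soy 140 > Sorghum 80 > Peas 60 > Sunflower 30.
Soy takes 9 more to reach its cap of 11 ; 16 left.
Sorghum: +11 to 11 (cap) ; 5 left.
Peas: +1 to 3 (cap) ; 4 left.
Sunflower: +4 (room for 14) → 4. Pool exhausted.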